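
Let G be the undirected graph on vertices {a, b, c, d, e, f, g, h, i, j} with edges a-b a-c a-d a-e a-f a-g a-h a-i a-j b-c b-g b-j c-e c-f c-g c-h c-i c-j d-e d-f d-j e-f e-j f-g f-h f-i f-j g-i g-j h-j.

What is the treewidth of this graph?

4

A width-4 tree decomposition is:
Bags: B1 = {a, c, f, g, j}  B2 = {a, b, c, g, j}  B3 = {a, c, f, h, j}  B4 = {a, c, e, f, j}  B5 = {a, d, e, f, j}  B6 = {a, c, f, g, i}
Tree: B1–B2, B1–B3, B1–B4, B4–B5, B1–B6
Each bag holds 5 vertices, so the decomposition has width 4, which upper-bounds the treewidth. On the other hand G contains the 5-clique {a, d, e, f, j}. A clique must lie in a single bag of any decomposition, so no decomposition can have width below 4. Therefore the treewidth is 4.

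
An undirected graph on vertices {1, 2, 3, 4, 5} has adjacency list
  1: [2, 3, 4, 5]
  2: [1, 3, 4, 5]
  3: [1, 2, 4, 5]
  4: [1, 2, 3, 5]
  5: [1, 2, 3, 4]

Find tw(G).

A width-4 tree decomposition is:
Bags: B1 = {1, 2, 3, 4, 5}
Tree: (single bag)
With just one bag of size 5, the width is 5 − 1 = 4, so tw(G) ≤ 4. Conversely, {1, 2, 3, 4, 5} is a clique of size 5, and the vertices of any clique must share a bag in every tree decomposition; so some bag has ≥ 5 vertices and tw(G) ≥ 4. Combining the bounds, tw(G) = 4.

4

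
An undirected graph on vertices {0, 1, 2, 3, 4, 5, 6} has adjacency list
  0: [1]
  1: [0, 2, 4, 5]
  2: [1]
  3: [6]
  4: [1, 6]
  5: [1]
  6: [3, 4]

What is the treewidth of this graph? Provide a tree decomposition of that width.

Treewidth 1.
One such decomposition:
Bags: B1 = {4, 6}  B2 = {1, 4}  B3 = {1, 2}  B4 = {1, 5}  B5 = {0, 1}  B6 = {3, 6}
Tree: B1–B2, B2–B3, B3–B4, B2–B5, B1–B6

Every bag has size at most 2, so the width is 2 − 1 = 1 and tw(G) ≤ 1. Any graph with an edge has treewidth ≥ 1, and G has the edge 4–6. Combining the bounds, tw(G) = 1.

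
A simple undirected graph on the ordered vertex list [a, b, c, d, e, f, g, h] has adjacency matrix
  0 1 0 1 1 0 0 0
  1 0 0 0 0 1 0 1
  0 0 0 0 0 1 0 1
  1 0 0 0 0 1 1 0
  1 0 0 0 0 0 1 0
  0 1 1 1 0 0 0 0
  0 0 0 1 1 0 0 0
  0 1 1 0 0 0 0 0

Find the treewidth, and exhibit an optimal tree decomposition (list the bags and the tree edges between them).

Each bag holds 3 vertices, so the decomposition has width 2, which upper-bounds the treewidth. Since e–g–d–a–e is a cycle in G, G is not acyclic. Forests are exactly the graphs of treewidth ≤ 1, so tw(G) ≥ 2. Hence tw(G) = 2 exactly.

Treewidth 2.
One such decomposition:
Bags: B1 = {a, e, g}  B2 = {a, d, g}  B3 = {a, b, d}  B4 = {b, d, f}  B5 = {b, f, h}  B6 = {c, f, h}
Tree: B1–B2, B2–B3, B3–B4, B4–B5, B5–B6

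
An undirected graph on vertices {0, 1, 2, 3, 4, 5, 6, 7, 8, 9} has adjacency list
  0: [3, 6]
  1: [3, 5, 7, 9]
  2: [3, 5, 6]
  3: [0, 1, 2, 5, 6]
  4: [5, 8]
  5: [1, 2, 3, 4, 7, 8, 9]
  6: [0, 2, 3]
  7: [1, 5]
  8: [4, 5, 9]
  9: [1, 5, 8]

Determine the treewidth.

A width-2 tree decomposition is:
Bags: B1 = {2, 3, 5}  B2 = {1, 3, 5}  B3 = {1, 5, 9}  B4 = {5, 8, 9}  B5 = {4, 5, 8}  B6 = {2, 3, 6}  B7 = {0, 3, 6}  B8 = {1, 5, 7}
Tree: B1–B2, B2–B3, B3–B4, B4–B5, B1–B6, B6–B7, B2–B8
Every bag has size at most 3, so the width is 3 − 1 = 2 and tw(G) ≤ 2. Conversely, {0, 3, 6} is a clique of size 3, and the vertices of any clique must share a bag in every tree decomposition; so some bag has ≥ 3 vertices and tw(G) ≥ 2. Combining the bounds, tw(G) = 2.

2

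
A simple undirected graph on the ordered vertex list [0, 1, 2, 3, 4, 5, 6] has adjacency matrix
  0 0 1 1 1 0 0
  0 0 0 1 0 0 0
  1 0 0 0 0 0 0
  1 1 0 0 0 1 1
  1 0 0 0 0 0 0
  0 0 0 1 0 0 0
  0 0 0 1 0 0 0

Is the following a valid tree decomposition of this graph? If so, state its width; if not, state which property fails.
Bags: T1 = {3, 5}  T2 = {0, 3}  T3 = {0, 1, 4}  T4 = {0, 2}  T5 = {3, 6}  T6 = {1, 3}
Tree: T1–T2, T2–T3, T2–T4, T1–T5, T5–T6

No — bags containing vertex 1 are not connected in the tree.

A tree decomposition must satisfy three properties: every vertex lies in some bag; for every edge, both endpoints lie together in some bag; and for every vertex, the bags containing it form a connected subtree. Here bags containing vertex 1 are not connected in the tree, so the decomposition is invalid.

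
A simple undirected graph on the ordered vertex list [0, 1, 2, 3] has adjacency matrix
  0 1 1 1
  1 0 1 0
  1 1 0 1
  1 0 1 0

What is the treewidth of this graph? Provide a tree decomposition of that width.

Treewidth 2.
One such decomposition:
Bags: B1 = {0, 2, 3}  B2 = {0, 1, 2}
Tree: B1–B2

The largest bag has 3 vertices, giving width 2; this decomposition certifies tw(G) ≤ 2. For the lower bound, the 3 vertices {0, 1, 2} are pairwise adjacent, and any tree decomposition puts a clique entirely inside one bag — forcing width ≥ 2. Hence tw(G) = 2 exactly.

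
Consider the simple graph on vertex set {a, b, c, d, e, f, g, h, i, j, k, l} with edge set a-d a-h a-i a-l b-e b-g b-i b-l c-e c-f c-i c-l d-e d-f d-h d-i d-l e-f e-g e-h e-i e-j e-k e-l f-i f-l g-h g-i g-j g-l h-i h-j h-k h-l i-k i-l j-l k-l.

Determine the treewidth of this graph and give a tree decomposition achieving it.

Treewidth 4.
One optimal decomposition is:
Bags: B1 = {b, e, g, i, l}  B2 = {e, g, h, i, l}  B3 = {d, e, h, i, l}  B4 = {e, g, h, j, l}  B5 = {e, h, i, k, l}  B6 = {a, d, h, i, l}  B7 = {d, e, f, i, l}  B8 = {c, e, f, i, l}
Tree: B1–B2, B2–B3, B2–B4, B2–B5, B3–B6, B3–B7, B7–B8

The largest bag has 5 vertices, giving width 4; this decomposition certifies tw(G) ≤ 4. For the lower bound, the 5 vertices {e, g, h, j, l} are pairwise adjacent, and any tree decomposition puts a clique entirely inside one bag — forcing width ≥ 4. The upper and lower bounds meet at 4, so that is the treewidth.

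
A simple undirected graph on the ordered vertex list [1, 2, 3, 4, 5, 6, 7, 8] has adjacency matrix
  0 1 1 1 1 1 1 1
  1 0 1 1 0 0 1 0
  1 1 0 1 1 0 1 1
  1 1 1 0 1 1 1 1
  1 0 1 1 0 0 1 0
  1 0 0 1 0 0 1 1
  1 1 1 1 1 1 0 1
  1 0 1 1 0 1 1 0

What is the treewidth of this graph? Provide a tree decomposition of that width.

Every bag has size at most 5, so the width is 5 − 1 = 4 and tw(G) ≤ 4. Conversely, {1, 3, 4, 7, 8} is a clique of size 5, and the vertices of any clique must share a bag in every tree decomposition; so some bag has ≥ 5 vertices and tw(G) ≥ 4. Therefore the treewidth is 4.

Treewidth 4.
One such decomposition:
Bags: B1 = {1, 3, 4, 5, 7}  B2 = {1, 3, 4, 7, 8}  B3 = {1, 4, 6, 7, 8}  B4 = {1, 2, 3, 4, 7}
Tree: B1–B2, B2–B3, B1–B4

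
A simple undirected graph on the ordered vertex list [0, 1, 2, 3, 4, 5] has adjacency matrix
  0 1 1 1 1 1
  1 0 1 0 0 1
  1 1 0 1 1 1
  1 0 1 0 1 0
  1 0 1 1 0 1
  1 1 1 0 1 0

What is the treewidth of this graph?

A width-3 tree decomposition is:
Bags: B1 = {0, 1, 2, 5}  B2 = {0, 2, 4, 5}  B3 = {0, 2, 3, 4}
Tree: B1–B2, B2–B3
The largest bag has 4 vertices, giving width 3; this decomposition certifies tw(G) ≤ 3. For the lower bound, the 4 vertices {0, 1, 2, 5} are pairwise adjacent, and any tree decomposition puts a clique entirely inside one bag — forcing width ≥ 3. Therefore the treewidth is 3.

3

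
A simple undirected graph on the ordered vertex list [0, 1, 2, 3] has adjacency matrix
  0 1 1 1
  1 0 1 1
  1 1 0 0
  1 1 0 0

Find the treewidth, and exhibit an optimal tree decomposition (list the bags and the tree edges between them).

Treewidth 2.
One optimal decomposition is:
Bags: B1 = {0, 1, 3}  B2 = {0, 1, 2}
Tree: B1–B2

Every bag has size at most 3, so the width is 3 − 1 = 2 and tw(G) ≤ 2. Conversely, {0, 1, 2} is a clique of size 3, and the vertices of any clique must share a bag in every tree decomposition; so some bag has ≥ 3 vertices and tw(G) ≥ 2. The upper and lower bounds meet at 2, so that is the treewidth.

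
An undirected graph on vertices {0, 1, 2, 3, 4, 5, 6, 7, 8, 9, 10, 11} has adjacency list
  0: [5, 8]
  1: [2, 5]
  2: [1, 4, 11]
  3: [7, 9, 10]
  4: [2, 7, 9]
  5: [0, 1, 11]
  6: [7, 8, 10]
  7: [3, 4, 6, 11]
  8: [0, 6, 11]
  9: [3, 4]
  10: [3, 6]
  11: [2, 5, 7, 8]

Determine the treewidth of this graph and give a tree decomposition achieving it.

Every bag has size at most 4, so the width is 4 − 1 = 3 and tw(G) ≤ 3. For the lower bound: the 4 vertex sets {0,1,5}, {8}, {11}, {2,4,6,7} are disjoint, each induces a connected subgraph, and every pair is joined by at least one edge of G. Contracting each set to a single vertex therefore yields K_{4} as a minor, and since treewidth is minor-monotone, tw(G) ≥ tw(K_{4}) = 3. The upper and lower bounds meet at 3, so that is the treewidth.

Treewidth 3.
One optimal decomposition is:
Bags: B1 = {0, 1, 5, 8}  B2 = {1, 5, 8, 11}  B3 = {1, 2, 8, 11}  B4 = {2, 6, 8, 11}  B5 = {2, 6, 7, 11}  B6 = {2, 4, 6, 7}  B7 = {4, 6, 7, 10}  B8 = {3, 4, 7, 10}  B9 = {3, 4, 9, 10}
Tree: B1–B2, B2–B3, B3–B4, B4–B5, B5–B6, B6–B7, B7–B8, B8–B9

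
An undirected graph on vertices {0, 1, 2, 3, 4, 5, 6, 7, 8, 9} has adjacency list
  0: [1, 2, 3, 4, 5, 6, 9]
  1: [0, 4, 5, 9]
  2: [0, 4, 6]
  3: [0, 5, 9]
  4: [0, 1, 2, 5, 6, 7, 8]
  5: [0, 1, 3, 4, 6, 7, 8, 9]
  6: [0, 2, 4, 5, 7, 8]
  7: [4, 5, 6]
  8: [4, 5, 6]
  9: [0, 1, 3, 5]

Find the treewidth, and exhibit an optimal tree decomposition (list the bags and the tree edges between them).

Treewidth 3.
Bags: B1 = {0, 1, 4, 5}  B2 = {0, 1, 5, 9}  B3 = {0, 3, 5, 9}  B4 = {0, 4, 5, 6}  B5 = {4, 5, 6, 7}  B6 = {4, 5, 6, 8}  B7 = {0, 2, 4, 6}
Tree: B1–B2, B2–B3, B1–B4, B4–B5, B4–B6, B4–B7

Every bag has size at most 4, so the width is 4 − 1 = 3 and tw(G) ≤ 3. For the lower bound, the 4 vertices {0, 2, 4, 6} are pairwise adjacent, and any tree decomposition puts a clique entirely inside one bag — forcing width ≥ 3. Combining the bounds, tw(G) = 3.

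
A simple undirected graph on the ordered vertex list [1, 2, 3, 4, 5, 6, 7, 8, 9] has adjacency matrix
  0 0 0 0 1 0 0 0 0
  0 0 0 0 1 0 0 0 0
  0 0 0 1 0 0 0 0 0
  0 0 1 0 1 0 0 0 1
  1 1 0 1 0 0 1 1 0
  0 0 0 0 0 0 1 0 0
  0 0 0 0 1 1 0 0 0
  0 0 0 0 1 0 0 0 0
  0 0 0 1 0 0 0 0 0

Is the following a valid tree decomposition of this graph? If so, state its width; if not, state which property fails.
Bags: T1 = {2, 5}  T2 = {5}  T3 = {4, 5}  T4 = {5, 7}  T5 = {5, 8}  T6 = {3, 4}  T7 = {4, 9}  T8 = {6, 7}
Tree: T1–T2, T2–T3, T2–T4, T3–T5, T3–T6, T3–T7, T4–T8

No — vertex 1 appears in no bag.

A tree decomposition must satisfy three properties: every vertex lies in some bag; for every edge, both endpoints lie together in some bag; and for every vertex, the bags containing it form a connected subtree. Here vertex 1 appears in no bag, so the decomposition is invalid.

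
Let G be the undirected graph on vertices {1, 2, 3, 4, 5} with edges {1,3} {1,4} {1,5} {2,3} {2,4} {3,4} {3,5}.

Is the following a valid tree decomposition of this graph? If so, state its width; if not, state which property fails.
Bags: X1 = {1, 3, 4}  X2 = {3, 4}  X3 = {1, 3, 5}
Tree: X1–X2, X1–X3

No — vertex 2 appears in no bag.

A tree decomposition must satisfy three properties: every vertex lies in some bag; for every edge, both endpoints lie together in some bag; and for every vertex, the bags containing it form a connected subtree. Here vertex 2 appears in no bag, so the decomposition is invalid.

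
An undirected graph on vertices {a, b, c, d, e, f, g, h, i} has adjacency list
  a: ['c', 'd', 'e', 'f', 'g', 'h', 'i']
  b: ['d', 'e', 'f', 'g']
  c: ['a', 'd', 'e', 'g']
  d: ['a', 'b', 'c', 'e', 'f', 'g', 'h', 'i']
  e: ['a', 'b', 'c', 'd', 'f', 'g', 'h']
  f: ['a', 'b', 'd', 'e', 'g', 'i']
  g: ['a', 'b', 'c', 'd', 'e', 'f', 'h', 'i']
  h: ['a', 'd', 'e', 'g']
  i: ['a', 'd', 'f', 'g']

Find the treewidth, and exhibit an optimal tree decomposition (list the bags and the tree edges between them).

Each bag holds 5 vertices, so the decomposition has width 4, which upper-bounds the treewidth. For the lower bound, the 5 vertices {a, d, e, g, h} are pairwise adjacent, and any tree decomposition puts a clique entirely inside one bag — forcing width ≥ 4. Therefore the treewidth is 4.

Treewidth 4.
One optimal decomposition is:
Bags: B1 = {a, d, e, f, g}  B2 = {a, d, e, g, h}  B3 = {a, d, f, g, i}  B4 = {b, d, e, f, g}  B5 = {a, c, d, e, g}
Tree: B1–B2, B1–B3, B1–B4, B2–B5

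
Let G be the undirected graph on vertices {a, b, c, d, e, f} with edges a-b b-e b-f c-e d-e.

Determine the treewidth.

A width-1 tree decomposition is:
Bags: B1 = {d, e}  B2 = {b, e}  B3 = {b, f}  B4 = {c, e}  B5 = {a, b}
Tree: B1–B2, B2–B3, B2–B4, B3–B5
Every bag has size at most 2, so the width is 2 − 1 = 1 and tw(G) ≤ 1. Any graph with an edge has treewidth ≥ 1, and G has the edge d–e. Hence tw(G) = 1 exactly.

1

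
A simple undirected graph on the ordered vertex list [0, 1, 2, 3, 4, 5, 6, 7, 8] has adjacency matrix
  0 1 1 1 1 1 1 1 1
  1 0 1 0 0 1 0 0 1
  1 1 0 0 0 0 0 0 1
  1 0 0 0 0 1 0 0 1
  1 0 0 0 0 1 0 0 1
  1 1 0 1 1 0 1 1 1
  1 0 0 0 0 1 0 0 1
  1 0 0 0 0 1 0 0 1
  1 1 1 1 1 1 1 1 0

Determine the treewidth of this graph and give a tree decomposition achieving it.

Every bag has size at most 4, so the width is 4 − 1 = 3 and tw(G) ≤ 3. Conversely, {0, 1, 2, 8} is a clique of size 4, and the vertices of any clique must share a bag in every tree decomposition; so some bag has ≥ 4 vertices and tw(G) ≥ 3. Therefore the treewidth is 3.

Treewidth 3.
One such decomposition:
Bags: B1 = {0, 1, 5, 8}  B2 = {0, 4, 5, 8}  B3 = {0, 5, 7, 8}  B4 = {0, 3, 5, 8}  B5 = {0, 5, 6, 8}  B6 = {0, 1, 2, 8}
Tree: B1–B2, B2–B3, B3–B4, B4–B5, B1–B6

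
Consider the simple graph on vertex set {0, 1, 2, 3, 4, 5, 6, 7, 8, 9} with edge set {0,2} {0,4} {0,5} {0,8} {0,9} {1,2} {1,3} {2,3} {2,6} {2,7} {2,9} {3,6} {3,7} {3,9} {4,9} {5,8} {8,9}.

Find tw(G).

2

A width-2 tree decomposition is:
Bags: B1 = {1, 2, 3}  B2 = {2, 3, 9}  B3 = {0, 2, 9}  B4 = {0, 8, 9}  B5 = {0, 5, 8}  B6 = {2, 3, 6}  B7 = {2, 3, 7}  B8 = {0, 4, 9}
Tree: B1–B2, B2–B3, B3–B4, B4–B5, B2–B6, B2–B7, B3–B8
The largest bag has 3 vertices, giving width 2; this decomposition certifies tw(G) ≤ 2. On the other hand G contains the 3-clique {0, 8, 9}. A clique must lie in a single bag of any decomposition, so no decomposition can have width below 2. Combining the bounds, tw(G) = 2.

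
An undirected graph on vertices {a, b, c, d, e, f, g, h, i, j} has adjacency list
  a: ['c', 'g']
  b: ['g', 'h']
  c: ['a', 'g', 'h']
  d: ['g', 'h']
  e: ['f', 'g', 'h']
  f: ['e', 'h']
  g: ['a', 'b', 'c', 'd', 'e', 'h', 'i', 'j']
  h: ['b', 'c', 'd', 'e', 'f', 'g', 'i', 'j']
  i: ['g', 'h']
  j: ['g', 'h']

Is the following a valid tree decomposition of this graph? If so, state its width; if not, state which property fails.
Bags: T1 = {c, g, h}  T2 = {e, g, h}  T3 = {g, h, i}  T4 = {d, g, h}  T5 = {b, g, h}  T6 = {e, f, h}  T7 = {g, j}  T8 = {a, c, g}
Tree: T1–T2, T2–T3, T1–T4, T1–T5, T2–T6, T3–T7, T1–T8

A tree decomposition must satisfy three properties: every vertex lies in some bag; for every edge, both endpoints lie together in some bag; and for every vertex, the bags containing it form a connected subtree. Here edge (h,j) lies in no bag, so the decomposition is invalid.

No — edge (h,j) lies in no bag.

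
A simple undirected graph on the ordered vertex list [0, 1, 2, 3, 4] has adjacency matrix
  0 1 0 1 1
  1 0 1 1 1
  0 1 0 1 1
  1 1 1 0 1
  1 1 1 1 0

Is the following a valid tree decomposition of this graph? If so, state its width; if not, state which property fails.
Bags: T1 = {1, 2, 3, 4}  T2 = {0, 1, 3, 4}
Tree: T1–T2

Checking the three conditions: (i) the bags cover all of {0, 1, 2, 3, 4}; (ii) for each edge, some bag contains both endpoints; (iii) the bags containing any fixed vertex form a subtree. All hold, so the decomposition is valid with width 4 − 1 = 3.

Yes; width 3.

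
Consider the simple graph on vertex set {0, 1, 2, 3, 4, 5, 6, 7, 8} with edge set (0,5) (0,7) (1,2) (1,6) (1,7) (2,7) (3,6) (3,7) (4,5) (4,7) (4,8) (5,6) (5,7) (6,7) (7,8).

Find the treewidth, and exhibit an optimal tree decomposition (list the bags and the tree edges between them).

The largest bag has 3 vertices, giving width 2; this decomposition certifies tw(G) ≤ 2. On the other hand G contains the 3-clique {1, 2, 7}. A clique must lie in a single bag of any decomposition, so no decomposition can have width below 2. The upper and lower bounds meet at 2, so that is the treewidth.

Treewidth 2.
One optimal decomposition is:
Bags: B1 = {3, 6, 7}  B2 = {5, 6, 7}  B3 = {4, 5, 7}  B4 = {1, 6, 7}  B5 = {0, 5, 7}  B6 = {1, 2, 7}  B7 = {4, 7, 8}
Tree: B1–B2, B2–B3, B2–B4, B2–B5, B4–B6, B3–B7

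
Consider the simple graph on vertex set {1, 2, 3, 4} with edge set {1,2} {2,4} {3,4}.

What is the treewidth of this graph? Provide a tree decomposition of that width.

Treewidth 1.
One optimal decomposition is:
Bags: B1 = {1, 2}  B2 = {2, 4}  B3 = {3, 4}
Tree: B1–B2, B2–B3

The largest bag has 2 vertices, giving width 1; this decomposition certifies tw(G) ≤ 1. Any graph with an edge has treewidth ≥ 1, and G has the edge 1–2. Hence tw(G) = 1 exactly.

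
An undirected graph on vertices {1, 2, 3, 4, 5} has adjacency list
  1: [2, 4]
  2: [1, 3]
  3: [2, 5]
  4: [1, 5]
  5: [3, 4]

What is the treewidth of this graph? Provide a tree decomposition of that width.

Each bag holds 3 vertices, so the decomposition has width 2, which upper-bounds the treewidth. The edges 1–4–5–3–2–1 form a cycle, so G is not a tree and its treewidth is at least 2. The upper and lower bounds meet at 2, so that is the treewidth.

Treewidth 2.
Bags: B1 = {1, 4, 5}  B2 = {1, 3, 5}  B3 = {1, 2, 3}
Tree: B1–B2, B2–B3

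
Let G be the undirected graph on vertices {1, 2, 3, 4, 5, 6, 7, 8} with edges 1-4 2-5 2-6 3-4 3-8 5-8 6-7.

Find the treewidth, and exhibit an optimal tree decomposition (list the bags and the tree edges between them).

Every bag has size at most 2, so the width is 2 − 1 = 1 and tw(G) ≤ 1. G has an edge, so its treewidth is at least 1. Therefore the treewidth is 1.

Treewidth 1.
Bags: B1 = {6, 7}  B2 = {2, 6}  B3 = {2, 5}  B4 = {5, 8}  B5 = {3, 8}  B6 = {3, 4}  B7 = {1, 4}
Tree: B1–B2, B2–B3, B3–B4, B4–B5, B5–B6, B6–B7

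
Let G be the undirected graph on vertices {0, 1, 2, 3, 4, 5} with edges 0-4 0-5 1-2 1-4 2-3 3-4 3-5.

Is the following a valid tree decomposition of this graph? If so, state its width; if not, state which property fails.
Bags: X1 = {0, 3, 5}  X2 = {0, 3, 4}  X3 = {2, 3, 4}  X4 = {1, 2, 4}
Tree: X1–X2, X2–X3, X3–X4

Every vertex of G appears in some bag (union = {0, 1, 2, 3, 4, 5}); every edge is covered by a bag; and for each vertex v the set of bags containing v is connected in the bag tree. The decomposition is therefore valid. The largest bag has 3 vertices, so the width is 2.

Yes; width 2.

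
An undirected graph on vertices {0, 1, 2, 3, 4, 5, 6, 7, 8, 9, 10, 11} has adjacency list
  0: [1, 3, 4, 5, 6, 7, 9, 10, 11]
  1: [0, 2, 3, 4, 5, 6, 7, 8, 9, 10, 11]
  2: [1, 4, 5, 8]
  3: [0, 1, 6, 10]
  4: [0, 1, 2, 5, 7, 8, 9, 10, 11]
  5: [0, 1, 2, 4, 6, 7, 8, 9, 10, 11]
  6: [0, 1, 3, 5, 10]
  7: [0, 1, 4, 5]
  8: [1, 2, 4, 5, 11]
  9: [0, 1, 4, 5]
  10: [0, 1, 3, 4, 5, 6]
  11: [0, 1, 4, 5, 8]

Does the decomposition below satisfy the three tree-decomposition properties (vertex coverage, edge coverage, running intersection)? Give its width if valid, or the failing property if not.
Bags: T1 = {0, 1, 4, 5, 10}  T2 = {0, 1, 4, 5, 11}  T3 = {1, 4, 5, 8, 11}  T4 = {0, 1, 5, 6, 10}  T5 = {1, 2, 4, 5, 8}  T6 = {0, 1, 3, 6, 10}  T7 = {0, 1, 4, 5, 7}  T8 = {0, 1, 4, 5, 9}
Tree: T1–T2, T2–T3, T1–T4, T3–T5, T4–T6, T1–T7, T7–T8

Yes; width 4.

Vertex coverage: the bags together contain {0, 1, 2, 3, 4, 5, 6, 7, 8, 9, 10, 11}, the full vertex set. Edge coverage: each edge of G has both endpoints in at least one bag. Running intersection: for every vertex, the bags containing it form a connected subtree. All three properties hold, so this is a valid tree decomposition of width max|bag| − 1 = 4, and hence tw(G) ≤ 4.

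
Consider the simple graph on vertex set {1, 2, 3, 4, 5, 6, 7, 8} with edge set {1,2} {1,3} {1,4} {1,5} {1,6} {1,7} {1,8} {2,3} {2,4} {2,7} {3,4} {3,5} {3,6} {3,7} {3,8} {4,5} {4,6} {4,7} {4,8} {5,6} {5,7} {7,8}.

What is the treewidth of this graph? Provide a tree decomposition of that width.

Treewidth 4.
Bags: B1 = {1, 3, 4, 5, 6}  B2 = {1, 3, 4, 5, 7}  B3 = {1, 3, 4, 7, 8}  B4 = {1, 2, 3, 4, 7}
Tree: B1–B2, B2–B3, B2–B4

Every bag has size at most 5, so the width is 5 − 1 = 4 and tw(G) ≤ 4. Conversely, {1, 3, 4, 5, 6} is a clique of size 5, and the vertices of any clique must share a bag in every tree decomposition; so some bag has ≥ 5 vertices and tw(G) ≥ 4. Hence tw(G) = 4 exactly.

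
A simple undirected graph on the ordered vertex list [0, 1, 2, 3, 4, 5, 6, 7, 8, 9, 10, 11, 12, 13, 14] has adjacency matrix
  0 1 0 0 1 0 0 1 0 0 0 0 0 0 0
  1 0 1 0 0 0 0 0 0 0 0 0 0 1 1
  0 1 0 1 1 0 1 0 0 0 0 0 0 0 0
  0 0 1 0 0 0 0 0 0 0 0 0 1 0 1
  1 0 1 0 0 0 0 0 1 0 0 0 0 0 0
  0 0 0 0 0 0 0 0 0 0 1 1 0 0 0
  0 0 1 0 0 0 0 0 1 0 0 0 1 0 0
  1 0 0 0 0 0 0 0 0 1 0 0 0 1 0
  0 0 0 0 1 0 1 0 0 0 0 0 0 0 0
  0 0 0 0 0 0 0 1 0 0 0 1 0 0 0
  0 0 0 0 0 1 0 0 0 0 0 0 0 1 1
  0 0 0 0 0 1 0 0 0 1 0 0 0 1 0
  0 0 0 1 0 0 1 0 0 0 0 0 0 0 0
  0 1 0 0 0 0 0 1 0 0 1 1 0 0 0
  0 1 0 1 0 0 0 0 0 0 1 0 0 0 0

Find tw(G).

A width-3 tree decomposition is:
Bags: B1 = {4, 6, 8, 12}  B2 = {2, 4, 6, 12}  B3 = {2, 3, 4, 12}  B4 = {0, 2, 3, 4}  B5 = {0, 1, 2, 3}  B6 = {0, 1, 3, 14}  B7 = {0, 1, 7, 14}  B8 = {1, 7, 13, 14}  B9 = {7, 10, 13, 14}  B10 = {7, 9, 10, 13}  B11 = {9, 10, 11, 13}  B12 = {5, 9, 10, 11}
Tree: B1–B2, B2–B3, B3–B4, B4–B5, B5–B6, B6–B7, B7–B8, B8–B9, B9–B10, B10–B11, B11–B12
The largest bag has 4 vertices, giving width 3; this decomposition certifies tw(G) ≤ 3. For the lower bound: the 4 vertex sets {6,8,12}, {4}, {2}, {0,1,3,14} are disjoint, each induces a connected subgraph, and every pair is joined by at least one edge of G. Contracting each set to a single vertex therefore yields K_{4} as a minor, and since treewidth is minor-monotone, tw(G) ≥ tw(K_{4}) = 3. Therefore the treewidth is 3.

3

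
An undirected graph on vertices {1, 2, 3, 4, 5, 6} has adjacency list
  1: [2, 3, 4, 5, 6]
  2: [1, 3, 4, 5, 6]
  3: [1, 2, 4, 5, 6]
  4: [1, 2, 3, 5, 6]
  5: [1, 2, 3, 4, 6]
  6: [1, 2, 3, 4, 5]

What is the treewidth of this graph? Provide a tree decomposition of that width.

A single bag containing all 6 vertices is trivially a valid decomposition of width 5. Conversely, {1, 2, 3, 4, 5, 6} is a clique of size 6, and the vertices of any clique must share a bag in every tree decomposition; so some bag has ≥ 6 vertices and tw(G) ≥ 5. Therefore the treewidth is 5.

Treewidth 5.
Bags: B1 = {1, 2, 3, 4, 5, 6}
Tree: (single bag)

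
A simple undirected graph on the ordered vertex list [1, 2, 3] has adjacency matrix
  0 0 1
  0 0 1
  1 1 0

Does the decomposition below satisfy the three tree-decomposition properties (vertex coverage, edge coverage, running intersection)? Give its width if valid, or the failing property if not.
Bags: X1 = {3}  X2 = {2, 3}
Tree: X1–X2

A tree decomposition must satisfy three properties: every vertex lies in some bag; for every edge, both endpoints lie together in some bag; and for every vertex, the bags containing it form a connected subtree. Here vertex 1 appears in no bag, so the decomposition is invalid.

No — vertex 1 appears in no bag.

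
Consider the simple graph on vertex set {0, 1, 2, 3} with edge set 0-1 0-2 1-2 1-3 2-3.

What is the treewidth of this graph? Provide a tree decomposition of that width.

Treewidth 2.
One optimal decomposition is:
Bags: B1 = {1, 2, 3}  B2 = {0, 1, 2}
Tree: B1–B2

The largest bag has 3 vertices, giving width 2; this decomposition certifies tw(G) ≤ 2. Conversely, {0, 1, 2} is a clique of size 3, and the vertices of any clique must share a bag in every tree decomposition; so some bag has ≥ 3 vertices and tw(G) ≥ 2. Combining the bounds, tw(G) = 2.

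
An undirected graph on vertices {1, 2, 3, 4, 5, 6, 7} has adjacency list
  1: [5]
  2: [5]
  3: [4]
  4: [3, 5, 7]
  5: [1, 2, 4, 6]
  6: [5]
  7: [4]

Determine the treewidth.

A width-1 tree decomposition is:
Bags: B1 = {4, 5}  B2 = {5, 6}  B3 = {2, 5}  B4 = {1, 5}  B5 = {4, 7}  B6 = {3, 4}
Tree: B1–B2, B1–B3, B2–B4, B1–B5, B5–B6
Each bag holds 2 vertices, so the decomposition has width 1, which upper-bounds the treewidth. Since G has at least one edge (e.g. 5–4), it is not an edgeless graph, so tw(G) ≥ 1. Combining the bounds, tw(G) = 1.

1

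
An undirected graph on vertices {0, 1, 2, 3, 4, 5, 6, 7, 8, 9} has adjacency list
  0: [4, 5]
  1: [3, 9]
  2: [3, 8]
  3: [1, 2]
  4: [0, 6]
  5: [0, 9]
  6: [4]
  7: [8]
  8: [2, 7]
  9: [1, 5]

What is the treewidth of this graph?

A width-1 tree decomposition is:
Bags: B1 = {4, 6}  B2 = {0, 4}  B3 = {0, 5}  B4 = {5, 9}  B5 = {1, 9}  B6 = {1, 3}  B7 = {2, 3}  B8 = {2, 8}  B9 = {7, 8}
Tree: B1–B2, B2–B3, B3–B4, B4–B5, B5–B6, B6–B7, B7–B8, B8–B9
Each bag holds 2 vertices, so the decomposition has width 1, which upper-bounds the treewidth. Since G has at least one edge (e.g. 6–4), it is not an edgeless graph, so tw(G) ≥ 1. The upper and lower bounds meet at 1, so that is the treewidth.

1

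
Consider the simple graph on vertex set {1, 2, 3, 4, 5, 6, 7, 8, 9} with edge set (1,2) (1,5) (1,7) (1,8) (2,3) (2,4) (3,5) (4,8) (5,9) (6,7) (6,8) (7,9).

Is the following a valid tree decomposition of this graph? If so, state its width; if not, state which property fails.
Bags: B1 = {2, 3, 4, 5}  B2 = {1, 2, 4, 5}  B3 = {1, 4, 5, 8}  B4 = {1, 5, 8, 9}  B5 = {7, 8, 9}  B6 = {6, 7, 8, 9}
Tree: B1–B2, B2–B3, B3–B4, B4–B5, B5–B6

A tree decomposition must satisfy three properties: every vertex lies in some bag; for every edge, both endpoints lie together in some bag; and for every vertex, the bags containing it form a connected subtree. Here edge (1,7) lies in no bag, so the decomposition is invalid.

No — edge (1,7) lies in no bag.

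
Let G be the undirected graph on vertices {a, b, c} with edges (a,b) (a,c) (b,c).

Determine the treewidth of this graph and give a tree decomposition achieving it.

A single bag containing all 3 vertices is trivially a valid decomposition of width 2. Conversely, {a, b, c} is a clique of size 3, and the vertices of any clique must share a bag in every tree decomposition; so some bag has ≥ 3 vertices and tw(G) ≥ 2. The upper and lower bounds meet at 2, so that is the treewidth.

Treewidth 2.
One such decomposition:
Bags: B1 = {a, b, c}
Tree: (single bag)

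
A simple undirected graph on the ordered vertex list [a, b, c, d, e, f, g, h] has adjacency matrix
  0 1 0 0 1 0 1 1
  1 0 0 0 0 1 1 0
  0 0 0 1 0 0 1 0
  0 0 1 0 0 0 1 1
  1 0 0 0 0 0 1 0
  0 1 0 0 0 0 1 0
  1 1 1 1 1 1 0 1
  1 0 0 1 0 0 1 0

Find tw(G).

2

A width-2 tree decomposition is:
Bags: B1 = {a, b, g}  B2 = {a, g, h}  B3 = {d, g, h}  B4 = {c, d, g}  B5 = {a, e, g}  B6 = {b, f, g}
Tree: B1–B2, B2–B3, B3–B4, B2–B5, B1–B6
Each bag holds 3 vertices, so the decomposition has width 2, which upper-bounds the treewidth. For the lower bound, the 3 vertices {d, g, h} are pairwise adjacent, and any tree decomposition puts a clique entirely inside one bag — forcing width ≥ 2. Combining the bounds, tw(G) = 2.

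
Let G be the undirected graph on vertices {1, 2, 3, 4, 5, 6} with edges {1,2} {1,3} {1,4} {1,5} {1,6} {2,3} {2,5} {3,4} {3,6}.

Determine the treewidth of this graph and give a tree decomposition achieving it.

Treewidth 2.
One such decomposition:
Bags: B1 = {1, 3, 6}  B2 = {1, 2, 3}  B3 = {1, 3, 4}  B4 = {1, 2, 5}
Tree: B1–B2, B2–B3, B2–B4

Each bag holds 3 vertices, so the decomposition has width 2, which upper-bounds the treewidth. On the other hand G contains the 3-clique {1, 2, 3}. A clique must lie in a single bag of any decomposition, so no decomposition can have width below 2. The upper and lower bounds meet at 2, so that is the treewidth.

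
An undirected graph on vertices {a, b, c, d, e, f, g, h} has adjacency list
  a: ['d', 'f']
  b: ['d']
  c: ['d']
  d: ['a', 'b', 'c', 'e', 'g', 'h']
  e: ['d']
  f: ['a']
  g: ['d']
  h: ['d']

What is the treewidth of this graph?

A width-1 tree decomposition is:
Bags: B1 = {d, g}  B2 = {a, d}  B3 = {d, h}  B4 = {b, d}  B5 = {d, e}  B6 = {a, f}  B7 = {c, d}
Tree: B1–B2, B2–B3, B3–B4, B1–B5, B2–B6, B1–B7
Every bag has size at most 2, so the width is 2 − 1 = 1 and tw(G) ≤ 1. Since G has at least one edge (e.g. g–d), it is not an edgeless graph, so tw(G) ≥ 1. The upper and lower bounds meet at 1, so that is the treewidth.

1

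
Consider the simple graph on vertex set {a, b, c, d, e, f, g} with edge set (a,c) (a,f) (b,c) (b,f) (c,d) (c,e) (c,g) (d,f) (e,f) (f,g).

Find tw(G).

2

A width-2 tree decomposition is:
Bags: B1 = {c, d, f}  B2 = {c, f, g}  B3 = {a, c, f}  B4 = {c, e, f}  B5 = {b, c, f}
Tree: B1–B2, B2–B3, B3–B4, B4–B5
Each bag holds 3 vertices, so the decomposition has width 2, which upper-bounds the treewidth. For the lower bound, G contains the cycle f–d–c–g–f, so G is not a forest; only forests have treewidth ≤ 1, hence tw(G) ≥ 2. Hence tw(G) = 2 exactly.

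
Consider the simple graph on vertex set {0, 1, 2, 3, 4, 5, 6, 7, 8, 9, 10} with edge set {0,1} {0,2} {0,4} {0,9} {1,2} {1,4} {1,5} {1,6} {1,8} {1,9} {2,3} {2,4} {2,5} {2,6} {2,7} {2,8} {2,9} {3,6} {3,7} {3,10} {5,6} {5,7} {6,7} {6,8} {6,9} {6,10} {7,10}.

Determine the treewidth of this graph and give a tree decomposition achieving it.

Every bag has size at most 4, so the width is 4 − 1 = 3 and tw(G) ≤ 3. For the lower bound, the 4 vertices {0, 1, 2, 9} are pairwise adjacent, and any tree decomposition puts a clique entirely inside one bag — forcing width ≥ 3. Therefore the treewidth is 3.

Treewidth 3.
One optimal decomposition is:
Bags: B1 = {2, 5, 6, 7}  B2 = {2, 3, 6, 7}  B3 = {1, 2, 5, 6}  B4 = {3, 6, 7, 10}  B5 = {1, 2, 6, 9}  B6 = {0, 1, 2, 9}  B7 = {1, 2, 6, 8}  B8 = {0, 1, 2, 4}
Tree: B1–B2, B1–B3, B2–B4, B3–B5, B5–B6, B5–B7, B6–B8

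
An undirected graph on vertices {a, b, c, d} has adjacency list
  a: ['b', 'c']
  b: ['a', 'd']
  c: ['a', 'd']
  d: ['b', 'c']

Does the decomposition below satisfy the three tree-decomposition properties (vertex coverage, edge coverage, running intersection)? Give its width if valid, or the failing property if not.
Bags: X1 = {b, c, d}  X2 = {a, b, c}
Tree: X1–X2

Every vertex of G appears in some bag (union = {a, b, c, d}); every edge is covered by a bag; and for each vertex v the set of bags containing v is connected in the bag tree. The decomposition is therefore valid. The largest bag has 3 vertices, so the width is 2.

Yes; width 2.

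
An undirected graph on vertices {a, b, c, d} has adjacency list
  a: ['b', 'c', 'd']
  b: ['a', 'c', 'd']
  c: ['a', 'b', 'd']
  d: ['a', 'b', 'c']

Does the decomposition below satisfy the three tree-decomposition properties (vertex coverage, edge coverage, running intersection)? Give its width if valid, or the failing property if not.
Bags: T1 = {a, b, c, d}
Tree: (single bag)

Checking the three conditions: (i) the bags cover all of {a, b, c, d}; (ii) for each edge, some bag contains both endpoints; (iii) the bags containing any fixed vertex form a subtree. All hold, so the decomposition is valid with width 4 − 1 = 3.

Yes; width 3.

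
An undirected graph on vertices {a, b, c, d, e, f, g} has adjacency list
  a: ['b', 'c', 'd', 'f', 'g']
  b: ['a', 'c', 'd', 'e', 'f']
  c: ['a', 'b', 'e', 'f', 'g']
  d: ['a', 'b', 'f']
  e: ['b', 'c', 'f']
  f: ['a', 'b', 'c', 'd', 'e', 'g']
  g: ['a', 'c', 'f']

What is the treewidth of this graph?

A width-3 tree decomposition is:
Bags: B1 = {b, c, e, f}  B2 = {a, b, c, f}  B3 = {a, b, d, f}  B4 = {a, c, f, g}
Tree: B1–B2, B2–B3, B2–B4
The largest bag has 4 vertices, giving width 3; this decomposition certifies tw(G) ≤ 3. Conversely, {a, c, f, g} is a clique of size 4, and the vertices of any clique must share a bag in every tree decomposition; so some bag has ≥ 4 vertices and tw(G) ≥ 3. The upper and lower bounds meet at 3, so that is the treewidth.

3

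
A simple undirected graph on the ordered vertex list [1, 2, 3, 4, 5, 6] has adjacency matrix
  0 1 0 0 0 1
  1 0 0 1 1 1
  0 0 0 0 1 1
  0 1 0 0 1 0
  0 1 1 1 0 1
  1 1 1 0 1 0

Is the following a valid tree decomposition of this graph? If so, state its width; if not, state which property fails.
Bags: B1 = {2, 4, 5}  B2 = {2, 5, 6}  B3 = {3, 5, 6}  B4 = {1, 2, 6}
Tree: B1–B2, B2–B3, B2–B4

Every vertex of G appears in some bag (union = {1, 2, 3, 4, 5, 6}); every edge is covered by a bag; and for each vertex v the set of bags containing v is connected in the bag tree. The decomposition is therefore valid. The largest bag has 3 vertices, so the width is 2.

Yes; width 2.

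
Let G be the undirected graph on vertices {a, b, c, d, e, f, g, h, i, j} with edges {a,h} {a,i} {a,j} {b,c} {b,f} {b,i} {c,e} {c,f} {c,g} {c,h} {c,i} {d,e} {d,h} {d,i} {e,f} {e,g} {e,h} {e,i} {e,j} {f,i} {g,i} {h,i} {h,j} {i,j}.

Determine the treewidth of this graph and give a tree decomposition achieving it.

Treewidth 3.
One such decomposition:
Bags: B1 = {d, e, h, i}  B2 = {e, h, i, j}  B3 = {c, e, h, i}  B4 = {c, e, f, i}  B5 = {a, h, i, j}  B6 = {c, e, g, i}  B7 = {b, c, f, i}
Tree: B1–B2, B1–B3, B3–B4, B2–B5, B3–B6, B4–B7

Each bag holds 4 vertices, so the decomposition has width 3, which upper-bounds the treewidth. Conversely, {c, e, g, i} is a clique of size 4, and the vertices of any clique must share a bag in every tree decomposition; so some bag has ≥ 4 vertices and tw(G) ≥ 3. Combining the bounds, tw(G) = 3.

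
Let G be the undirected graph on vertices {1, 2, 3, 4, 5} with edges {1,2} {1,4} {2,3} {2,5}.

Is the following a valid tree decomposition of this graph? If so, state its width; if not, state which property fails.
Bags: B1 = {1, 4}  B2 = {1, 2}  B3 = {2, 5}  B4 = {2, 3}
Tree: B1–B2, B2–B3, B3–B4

Yes; width 1.

Vertex coverage: the bags together contain {1, 2, 3, 4, 5}, the full vertex set. Edge coverage: each edge of G has both endpoints in at least one bag. Running intersection: for every vertex, the bags containing it form a connected subtree. All three properties hold, so this is a valid tree decomposition of width max|bag| − 1 = 1, and hence tw(G) ≤ 1.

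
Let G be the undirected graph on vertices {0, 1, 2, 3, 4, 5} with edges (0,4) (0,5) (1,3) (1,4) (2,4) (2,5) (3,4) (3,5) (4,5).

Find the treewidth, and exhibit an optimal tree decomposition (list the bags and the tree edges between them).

The largest bag has 3 vertices, giving width 2; this decomposition certifies tw(G) ≤ 2. Conversely, {1, 3, 4} is a clique of size 3, and the vertices of any clique must share a bag in every tree decomposition; so some bag has ≥ 3 vertices and tw(G) ≥ 2. Therefore the treewidth is 2.

Treewidth 2.
Bags: B1 = {3, 4, 5}  B2 = {0, 4, 5}  B3 = {2, 4, 5}  B4 = {1, 3, 4}
Tree: B1–B2, B1–B3, B1–B4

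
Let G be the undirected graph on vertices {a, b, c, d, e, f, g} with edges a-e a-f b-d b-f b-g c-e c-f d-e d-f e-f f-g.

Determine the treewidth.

A width-2 tree decomposition is:
Bags: B1 = {c, e, f}  B2 = {d, e, f}  B3 = {b, d, f}  B4 = {b, f, g}  B5 = {a, e, f}
Tree: B1–B2, B2–B3, B3–B4, B2–B5
Every bag has size at most 3, so the width is 3 − 1 = 2 and tw(G) ≤ 2. Conversely, {b, f, g} is a clique of size 3, and the vertices of any clique must share a bag in every tree decomposition; so some bag has ≥ 3 vertices and tw(G) ≥ 2. Combining the bounds, tw(G) = 2.

2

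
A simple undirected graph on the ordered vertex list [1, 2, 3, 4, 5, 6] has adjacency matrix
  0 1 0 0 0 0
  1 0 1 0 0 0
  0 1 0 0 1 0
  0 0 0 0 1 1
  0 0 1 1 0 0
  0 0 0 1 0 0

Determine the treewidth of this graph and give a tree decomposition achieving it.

Treewidth 1.
One optimal decomposition is:
Bags: B1 = {4, 6}  B2 = {4, 5}  B3 = {3, 5}  B4 = {2, 3}  B5 = {1, 2}
Tree: B1–B2, B2–B3, B3–B4, B4–B5

The largest bag has 2 vertices, giving width 1; this decomposition certifies tw(G) ≤ 1. G has an edge, so its treewidth is at least 1. The upper and lower bounds meet at 1, so that is the treewidth.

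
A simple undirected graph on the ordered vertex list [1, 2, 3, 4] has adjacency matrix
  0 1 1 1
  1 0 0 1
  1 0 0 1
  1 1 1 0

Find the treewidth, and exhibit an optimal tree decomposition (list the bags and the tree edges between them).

Treewidth 2.
One such decomposition:
Bags: B1 = {1, 2, 4}  B2 = {1, 3, 4}
Tree: B1–B2

The largest bag has 3 vertices, giving width 2; this decomposition certifies tw(G) ≤ 2. Conversely, {1, 2, 4} is a clique of size 3, and the vertices of any clique must share a bag in every tree decomposition; so some bag has ≥ 3 vertices and tw(G) ≥ 2. Hence tw(G) = 2 exactly.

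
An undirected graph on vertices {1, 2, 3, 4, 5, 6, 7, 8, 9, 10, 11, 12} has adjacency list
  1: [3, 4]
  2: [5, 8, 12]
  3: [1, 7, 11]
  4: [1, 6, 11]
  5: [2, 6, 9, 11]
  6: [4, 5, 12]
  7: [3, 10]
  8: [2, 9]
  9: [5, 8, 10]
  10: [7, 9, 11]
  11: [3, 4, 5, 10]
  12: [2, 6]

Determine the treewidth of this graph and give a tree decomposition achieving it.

Every bag has size at most 4, so the width is 4 − 1 = 3 and tw(G) ≤ 3. For the lower bound: the 4 vertex sets {1,3,7}, {10}, {11}, {4,5,6,9} are disjoint, each induces a connected subgraph, and every pair is joined by at least one edge of G. Contracting each set to a single vertex therefore yields K_{4} as a minor, and since treewidth is minor-monotone, tw(G) ≥ tw(K_{4}) = 3. Therefore the treewidth is 3.

Treewidth 3.
One such decomposition:
Bags: B1 = {1, 3, 7, 10}  B2 = {1, 3, 10, 11}  B3 = {1, 4, 10, 11}  B4 = {4, 9, 10, 11}  B5 = {4, 5, 9, 11}  B6 = {4, 5, 6, 9}  B7 = {5, 6, 8, 9}  B8 = {2, 5, 6, 8}  B9 = {2, 6, 8, 12}
Tree: B1–B2, B2–B3, B3–B4, B4–B5, B5–B6, B6–B7, B7–B8, B8–B9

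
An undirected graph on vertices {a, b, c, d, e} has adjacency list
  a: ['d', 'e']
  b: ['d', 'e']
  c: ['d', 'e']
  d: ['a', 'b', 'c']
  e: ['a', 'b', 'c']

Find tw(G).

2

A width-2 tree decomposition is:
Bags: B1 = {a, d, e}  B2 = {c, d, e}  B3 = {b, d, e}
Tree: B1–B2, B2–B3
The largest bag has 3 vertices, giving width 2; this decomposition certifies tw(G) ≤ 2. Since e–a–d–c–e is a cycle in G, G is not acyclic. Forests are exactly the graphs of treewidth ≤ 1, so tw(G) ≥ 2. Combining the bounds, tw(G) = 2.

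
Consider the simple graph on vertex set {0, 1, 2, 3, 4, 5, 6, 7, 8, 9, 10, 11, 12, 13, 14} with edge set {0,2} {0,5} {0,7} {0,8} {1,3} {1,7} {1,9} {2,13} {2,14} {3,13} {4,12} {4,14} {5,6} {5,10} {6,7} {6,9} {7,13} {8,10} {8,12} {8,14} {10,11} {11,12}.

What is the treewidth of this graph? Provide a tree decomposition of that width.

Each bag holds 4 vertices, so the decomposition has width 3, which upper-bounds the treewidth. For the lower bound: the 4 vertex sets {1,3,9}, {6}, {7}, {0,2,5,13} are disjoint, each induces a connected subgraph, and every pair is joined by at least one edge of G. Contracting each set to a single vertex therefore yields K_{4} as a minor, and since treewidth is minor-monotone, tw(G) ≥ tw(K_{4}) = 3. The upper and lower bounds meet at 3, so that is the treewidth.

Treewidth 3.
One such decomposition:
Bags: B1 = {1, 3, 6, 9}  B2 = {1, 3, 6, 7}  B3 = {3, 6, 7, 13}  B4 = {5, 6, 7, 13}  B5 = {0, 5, 7, 13}  B6 = {0, 2, 5, 13}  B7 = {0, 2, 5, 10}  B8 = {0, 2, 8, 10}  B9 = {2, 8, 10, 14}  B10 = {8, 10, 11, 14}  B11 = {8, 11, 12, 14}  B12 = {4, 11, 12, 14}
Tree: B1–B2, B2–B3, B3–B4, B4–B5, B5–B6, B6–B7, B7–B8, B8–B9, B9–B10, B10–B11, B11–B12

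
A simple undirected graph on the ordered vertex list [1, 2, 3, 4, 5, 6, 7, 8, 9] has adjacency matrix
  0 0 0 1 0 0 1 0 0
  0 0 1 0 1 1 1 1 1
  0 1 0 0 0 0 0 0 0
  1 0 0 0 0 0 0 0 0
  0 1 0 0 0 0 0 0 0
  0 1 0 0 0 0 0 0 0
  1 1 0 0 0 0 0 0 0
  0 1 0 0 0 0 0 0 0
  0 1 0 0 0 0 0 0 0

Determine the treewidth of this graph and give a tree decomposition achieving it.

Treewidth 1.
One optimal decomposition is:
Bags: B1 = {2, 8}  B2 = {2, 7}  B3 = {1, 7}  B4 = {2, 3}  B5 = {2, 9}  B6 = {2, 6}  B7 = {2, 5}  B8 = {1, 4}
Tree: B1–B2, B2–B3, B1–B4, B1–B5, B4–B6, B2–B7, B3–B8

Every bag has size at most 2, so the width is 2 − 1 = 1 and tw(G) ≤ 1. Any graph with an edge has treewidth ≥ 1, and G has the edge 2–8. Hence tw(G) = 1 exactly.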